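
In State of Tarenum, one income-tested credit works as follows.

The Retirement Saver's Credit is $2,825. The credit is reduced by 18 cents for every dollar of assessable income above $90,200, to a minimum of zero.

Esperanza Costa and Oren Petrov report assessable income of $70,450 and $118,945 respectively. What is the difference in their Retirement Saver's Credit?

Esperanza ($70,450): Retirement Saver's Credit: $70,450 is at or below the $90,200 threshold, so the full $2,825 applies.
Oren ($118,945): Retirement Saver's Credit: 18% of the $28,745 excess over $90,200 is $5,174.10 ≥ base, so the credit is $0.
Difference: |$2,825 − $0| = $2,825.

$2,825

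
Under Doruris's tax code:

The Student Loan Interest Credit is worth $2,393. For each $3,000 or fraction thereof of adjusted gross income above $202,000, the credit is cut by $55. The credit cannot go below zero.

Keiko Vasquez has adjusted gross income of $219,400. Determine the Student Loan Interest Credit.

$2,063

Student Loan Interest Credit: income exceeds $202,000 by $17,400, which is 6 full-or-partial $3,000 increments; reduction = 6 × $55 = $330, leaving $2,063.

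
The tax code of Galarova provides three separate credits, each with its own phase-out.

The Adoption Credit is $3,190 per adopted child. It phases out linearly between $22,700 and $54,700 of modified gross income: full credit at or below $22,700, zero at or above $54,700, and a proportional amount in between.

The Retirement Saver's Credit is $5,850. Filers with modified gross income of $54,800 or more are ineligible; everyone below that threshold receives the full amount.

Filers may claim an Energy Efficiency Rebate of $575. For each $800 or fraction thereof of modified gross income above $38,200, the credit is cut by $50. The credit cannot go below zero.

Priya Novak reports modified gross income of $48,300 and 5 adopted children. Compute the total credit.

$9,040

Adoption Credit: base = 5 × $3,190 = $15,950. $48,300 is $25,600 into a $32,000 phase-out range, leaving 6,400/32,000 of the credit: $15,950 × 6,400/32,000 = $3,190.
Retirement Saver's Credit: $48,300 is below the $54,800 cutoff, so the full $5,850 applies.
Energy Efficiency Rebate: income exceeds $38,200 by $10,100 → 13 increments × $50 = $650 ≥ base, so the credit is $0.
Total: $3,190 + $5,850 + $0 = $9,040.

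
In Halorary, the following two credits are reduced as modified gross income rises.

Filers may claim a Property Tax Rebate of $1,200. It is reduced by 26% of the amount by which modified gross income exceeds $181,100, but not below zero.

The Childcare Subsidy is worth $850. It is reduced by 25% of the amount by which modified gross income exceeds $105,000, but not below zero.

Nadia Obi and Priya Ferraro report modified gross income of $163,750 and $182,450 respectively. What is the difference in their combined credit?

$351

Nadia ($163,750): Property Tax Rebate: $163,750 is at or below the $181,100 threshold, so the full $1,200 applies. Childcare Subsidy: 25% of the $58,750 excess over $105,000 is $14,687.50 ≥ base, so the credit is $0. total $1,200 + $0 = $1,200
Priya ($182,450): Property Tax Rebate: 26% of the $1,350 excess over $181,100 is $351; credit = $1,200 − $351 = $849. Childcare Subsidy: 25% of the $77,450 excess over $105,000 is $19,362.50 ≥ base, so the credit is $0. total $849 + $0 = $849
Difference: |$1,200 − $849| = $351.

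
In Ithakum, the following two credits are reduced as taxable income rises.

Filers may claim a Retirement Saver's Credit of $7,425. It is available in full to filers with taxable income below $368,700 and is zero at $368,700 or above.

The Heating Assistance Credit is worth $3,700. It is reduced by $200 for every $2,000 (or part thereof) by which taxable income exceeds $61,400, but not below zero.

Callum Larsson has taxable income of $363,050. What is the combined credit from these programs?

Retirement Saver's Credit: $363,050 is below the $368,700 cutoff, so the full $7,425 applies.
Heating Assistance Credit: income exceeds $61,400 by $301,650 → 151 increments × $200 = $30,200 ≥ base, so the credit is $0.
Total: $7,425 + $0 = $7,425.

$7,425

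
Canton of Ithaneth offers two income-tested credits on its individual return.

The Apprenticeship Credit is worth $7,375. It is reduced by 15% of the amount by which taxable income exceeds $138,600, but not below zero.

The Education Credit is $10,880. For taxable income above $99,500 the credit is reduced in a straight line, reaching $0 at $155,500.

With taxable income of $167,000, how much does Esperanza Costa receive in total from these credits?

Apprenticeship Credit: 15% of the $28,400 excess over $138,600 is $4,260; credit = $7,375 − $4,260 = $3,115.
Education Credit: $167,000 is at or above $155,500, so the credit is $0.
Total: $3,115 + $0 = $3,115.

$3,115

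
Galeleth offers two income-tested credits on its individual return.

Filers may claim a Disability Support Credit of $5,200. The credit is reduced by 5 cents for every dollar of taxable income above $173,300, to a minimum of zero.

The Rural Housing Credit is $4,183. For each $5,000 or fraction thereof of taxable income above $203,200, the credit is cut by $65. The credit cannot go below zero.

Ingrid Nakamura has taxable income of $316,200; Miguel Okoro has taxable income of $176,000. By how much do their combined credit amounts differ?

$6,560

Ingrid ($316,200): Disability Support Credit: 5% of the $142,900 excess over $173,300 is $7,145 ≥ base, so the credit is $0. Rural Housing Credit: income exceeds $203,200 by $113,000, which is 23 full-or-partial $5,000 increments; reduction = 23 × $65 = $1,495, leaving $2,688. total $0 + $2,688 = $2,688
Miguel ($176,000): Disability Support Credit: 5% of the $2,700 excess over $173,300 is $135; credit = $5,200 − $135 = $5,065. Rural Housing Credit: $176,000 is at or below the $203,200 threshold, so the full $4,183 applies. total $5,065 + $4,183 = $9,248
Difference: |$2,688 − $9,248| = $6,560.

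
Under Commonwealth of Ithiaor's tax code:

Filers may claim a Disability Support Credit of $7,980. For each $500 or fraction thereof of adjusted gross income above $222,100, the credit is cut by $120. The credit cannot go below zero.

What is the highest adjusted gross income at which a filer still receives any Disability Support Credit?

$255,100

After 66 increments the reduction is 66 × $120 = $7,920, leaving $60; one more increment wipes it out. Increment 66 ends at excess 66 × $500 = $33,000, so the highest qualifying income is $222,100 + $33,000 = $255,100.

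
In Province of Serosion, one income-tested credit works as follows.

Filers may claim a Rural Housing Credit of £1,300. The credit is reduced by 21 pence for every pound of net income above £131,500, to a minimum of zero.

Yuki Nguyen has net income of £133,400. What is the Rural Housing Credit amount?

£901

Rural Housing Credit: 21% of the £1,900 excess over £131,500 is £399; credit = £1,300 − £399 = £901.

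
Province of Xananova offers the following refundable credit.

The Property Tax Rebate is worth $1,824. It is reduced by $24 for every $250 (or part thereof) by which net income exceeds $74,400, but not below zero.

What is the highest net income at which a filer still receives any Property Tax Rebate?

After 75 increments the reduction is 75 × $24 = $1,800, leaving $24; one more increment wipes it out. Increment 75 ends at excess 75 × $250 = $18,750, so the highest qualifying income is $74,400 + $18,750 = $93,150.

$93,150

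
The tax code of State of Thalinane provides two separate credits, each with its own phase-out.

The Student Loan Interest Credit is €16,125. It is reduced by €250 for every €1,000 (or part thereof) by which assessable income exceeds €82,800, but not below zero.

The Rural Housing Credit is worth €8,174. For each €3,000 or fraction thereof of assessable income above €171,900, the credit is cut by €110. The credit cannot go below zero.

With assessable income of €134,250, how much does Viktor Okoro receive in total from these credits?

€11,299

Student Loan Interest Credit: income exceeds €82,800 by €51,450, which is 52 full-or-partial €1,000 increments; reduction = 52 × €250 = €13,000, leaving €3,125.
Rural Housing Credit: €134,250 is at or below the €171,900 threshold, so the full €8,174 applies.
Total: €3,125 + €8,174 = €11,299.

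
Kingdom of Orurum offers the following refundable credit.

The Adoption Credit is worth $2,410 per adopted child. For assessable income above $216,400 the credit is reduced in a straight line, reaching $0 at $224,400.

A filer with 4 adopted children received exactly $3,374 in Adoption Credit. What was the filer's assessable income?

$221,600

Full credit = 4 × $2,410 = $9,640.
$3,374 is 3,374/9,640 of the full $9,640, so 6,266/9,640 of the $8,000 range has been used: income = $216,400 + $8,000 × 6,266/9,640 = $221,600.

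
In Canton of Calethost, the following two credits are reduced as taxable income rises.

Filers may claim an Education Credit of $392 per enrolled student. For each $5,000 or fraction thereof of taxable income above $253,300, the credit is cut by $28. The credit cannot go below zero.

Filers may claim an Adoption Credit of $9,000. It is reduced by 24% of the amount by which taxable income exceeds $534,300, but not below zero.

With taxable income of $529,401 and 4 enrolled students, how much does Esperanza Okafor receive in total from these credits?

Education Credit: base = 4 × $392 = $1,568. income exceeds $253,300 by $276,101 → 56 increments × $28 = $1,568 ≥ base, so the credit is $0.
Adoption Credit: $529,401 is at or below the $534,300 threshold, so the full $9,000 applies.
Total: $0 + $9,000 = $9,000.

$9,000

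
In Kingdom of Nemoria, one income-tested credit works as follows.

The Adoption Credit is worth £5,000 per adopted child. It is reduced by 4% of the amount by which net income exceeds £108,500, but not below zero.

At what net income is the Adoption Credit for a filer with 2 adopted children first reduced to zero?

£358,500

Full credit = 2 × £5,000 = £10,000.
The credit falls by 4% of each pound above £108,500, so it reaches zero when the excess is £10,000 / 4% = £250,000: income = £108,500 + £250,000 = £358,500.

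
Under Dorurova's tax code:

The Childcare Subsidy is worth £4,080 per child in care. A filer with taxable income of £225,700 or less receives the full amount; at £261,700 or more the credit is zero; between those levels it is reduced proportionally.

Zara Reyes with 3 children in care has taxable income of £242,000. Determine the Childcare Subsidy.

Childcare Subsidy: base = 3 × £4,080 = £12,240. £242,000 is £16,300 into a £36,000 phase-out range, leaving 19,700/36,000 of the credit: £12,240 × 19,700/36,000 = £6,698.

£6,698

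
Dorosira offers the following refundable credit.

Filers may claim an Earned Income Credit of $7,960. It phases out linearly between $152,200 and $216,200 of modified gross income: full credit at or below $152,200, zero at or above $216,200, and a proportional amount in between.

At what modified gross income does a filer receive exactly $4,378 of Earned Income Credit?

$181,000

$4,378 is 4,378/7,960 of the full $7,960, so 3,582/7,960 of the $64,000 range has been used: income = $152,200 + $64,000 × 3,582/7,960 = $181,000.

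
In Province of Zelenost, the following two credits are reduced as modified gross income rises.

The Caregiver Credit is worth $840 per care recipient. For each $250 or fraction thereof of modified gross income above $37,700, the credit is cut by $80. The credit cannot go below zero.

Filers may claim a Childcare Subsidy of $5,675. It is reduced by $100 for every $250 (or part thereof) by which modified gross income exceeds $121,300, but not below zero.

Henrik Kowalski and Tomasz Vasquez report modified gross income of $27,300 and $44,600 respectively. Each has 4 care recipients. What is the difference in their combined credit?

$2,240

Henrik ($27,300): Caregiver Credit: base = 4 × $840 = $3,360. $27,300 is at or below the $37,700 threshold, so the full $3,360 applies. Childcare Subsidy: $27,300 is at or below the $121,300 threshold, so the full $5,675 applies. total $3,360 + $5,675 = $9,035
Tomasz ($44,600): Caregiver Credit: base = 4 × $840 = $3,360. income exceeds $37,700 by $6,900, which is 28 full-or-partial $250 increments; reduction = 28 × $80 = $2,240, leaving $1,120. Childcare Subsidy: $44,600 is at or below the $121,300 threshold, so the full $5,675 applies. total $1,120 + $5,675 = $6,795
Difference: |$9,035 − $6,795| = $2,240.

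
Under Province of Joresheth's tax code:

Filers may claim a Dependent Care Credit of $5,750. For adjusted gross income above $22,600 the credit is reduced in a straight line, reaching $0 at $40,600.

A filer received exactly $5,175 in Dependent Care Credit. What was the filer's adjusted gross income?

$5,175 is 5,175/5,750 of the full $5,750, so 575/5,750 of the $18,000 range has been used: income = $22,600 + $18,000 × 575/5,750 = $24,400.

$24,400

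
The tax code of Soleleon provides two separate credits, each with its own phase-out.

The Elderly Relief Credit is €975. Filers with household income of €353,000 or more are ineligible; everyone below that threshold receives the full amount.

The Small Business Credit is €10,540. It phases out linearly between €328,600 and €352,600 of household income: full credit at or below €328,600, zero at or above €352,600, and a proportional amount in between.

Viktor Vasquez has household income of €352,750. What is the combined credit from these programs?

€975

Elderly Relief Credit: €352,750 is below the €353,000 cutoff, so the full €975 applies.
Small Business Credit: €352,750 is at or above €352,600, so the credit is €0.
Total: €975 + €0 = €975.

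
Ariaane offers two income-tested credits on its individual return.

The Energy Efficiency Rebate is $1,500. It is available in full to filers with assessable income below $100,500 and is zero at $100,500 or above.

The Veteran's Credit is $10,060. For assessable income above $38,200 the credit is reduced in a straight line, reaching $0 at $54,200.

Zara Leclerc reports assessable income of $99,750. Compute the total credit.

$1,500

Energy Efficiency Rebate: $99,750 is below the $100,500 cutoff, so the full $1,500 applies.
Veteran's Credit: $99,750 is at or above $54,200, so the credit is $0.
Total: $1,500 + $0 = $1,500.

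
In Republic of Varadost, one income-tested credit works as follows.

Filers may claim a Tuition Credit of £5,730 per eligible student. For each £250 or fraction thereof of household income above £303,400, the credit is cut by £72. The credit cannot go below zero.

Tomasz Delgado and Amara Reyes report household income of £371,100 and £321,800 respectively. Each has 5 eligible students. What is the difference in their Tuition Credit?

Tomasz (£371,100): Tuition Credit: base = 5 × £5,730 = £28,650. income exceeds £303,400 by £67,700, which is 271 full-or-partial £250 increments; reduction = 271 × £72 = £19,512, leaving £9,138.
Amara (£321,800): Tuition Credit: base = 5 × £5,730 = £28,650. income exceeds £303,400 by £18,400, which is 74 full-or-partial £250 increments; reduction = 74 × £72 = £5,328, leaving £23,322.
Difference: |£9,138 − £23,322| = £14,184.

£14,184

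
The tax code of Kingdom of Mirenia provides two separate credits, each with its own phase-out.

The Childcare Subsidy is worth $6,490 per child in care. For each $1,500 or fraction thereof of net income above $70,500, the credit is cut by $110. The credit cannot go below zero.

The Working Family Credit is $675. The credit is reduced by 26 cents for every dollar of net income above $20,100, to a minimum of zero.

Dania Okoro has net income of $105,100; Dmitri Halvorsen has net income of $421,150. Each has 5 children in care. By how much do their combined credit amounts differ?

Dania ($105,100): Childcare Subsidy: base = 5 × $6,490 = $32,450. income exceeds $70,500 by $34,600, which is 24 full-or-partial $1,500 increments; reduction = 24 × $110 = $2,640, leaving $29,810. Working Family Credit: 26% of the $85,000 excess over $20,100 is $22,100 ≥ base, so the credit is $0. total $29,810 + $0 = $29,810
Dmitri ($421,150): Childcare Subsidy: base = 5 × $6,490 = $32,450. income exceeds $70,500 by $350,650, which is 234 full-or-partial $1,500 increments; reduction = 234 × $110 = $25,740, leaving $6,710. Working Family Credit: 26% of the $401,050 excess over $20,100 is $104,273 ≥ base, so the credit is $0. total $6,710 + $0 = $6,710
Difference: |$29,810 − $6,710| = $23,100.

$23,100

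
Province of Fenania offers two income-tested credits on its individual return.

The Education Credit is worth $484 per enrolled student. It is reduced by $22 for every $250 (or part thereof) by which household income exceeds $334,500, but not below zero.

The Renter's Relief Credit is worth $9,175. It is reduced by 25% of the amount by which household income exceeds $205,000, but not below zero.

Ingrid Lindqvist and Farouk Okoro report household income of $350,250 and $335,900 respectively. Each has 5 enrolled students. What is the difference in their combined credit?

Ingrid ($350,250): Education Credit: base = 5 × $484 = $2,420. income exceeds $334,500 by $15,750, which is 63 full-or-partial $250 increments; reduction = 63 × $22 = $1,386, leaving $1,034. Renter's Relief Credit: 25% of the $145,250 excess over $205,000 is $36,312.50 ≥ base, so the credit is $0. total $1,034 + $0 = $1,034
Farouk ($335,900): Education Credit: base = 5 × $484 = $2,420. income exceeds $334,500 by $1,400, which is 6 full-or-partial $250 increments; reduction = 6 × $22 = $132, leaving $2,288. Renter's Relief Credit: 25% of the $130,900 excess over $205,000 is $32,725 ≥ base, so the credit is $0. total $2,288 + $0 = $2,288
Difference: |$1,034 − $2,288| = $1,254.

$1,254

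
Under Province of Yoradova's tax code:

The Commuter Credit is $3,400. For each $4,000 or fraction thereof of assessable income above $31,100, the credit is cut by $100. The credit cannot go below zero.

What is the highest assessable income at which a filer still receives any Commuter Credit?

$163,100

After 33 increments the reduction is 33 × $100 = $3,300, leaving $100; one more increment wipes it out. Increment 33 ends at excess 33 × $4,000 = $132,000, so the highest qualifying income is $31,100 + $132,000 = $163,100.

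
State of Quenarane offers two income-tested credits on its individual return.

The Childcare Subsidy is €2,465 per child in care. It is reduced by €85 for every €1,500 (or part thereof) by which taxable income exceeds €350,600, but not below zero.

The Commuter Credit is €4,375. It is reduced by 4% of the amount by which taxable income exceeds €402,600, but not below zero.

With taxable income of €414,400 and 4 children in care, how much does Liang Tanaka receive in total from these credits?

Childcare Subsidy: base = 4 × €2,465 = €9,860. income exceeds €350,600 by €63,800, which is 43 full-or-partial €1,500 increments; reduction = 43 × €85 = €3,655, leaving €6,205.
Commuter Credit: 4% of the €11,800 excess over €402,600 is €472; credit = €4,375 − €472 = €3,903.
Total: €6,205 + €3,903 = €10,108.

€10,108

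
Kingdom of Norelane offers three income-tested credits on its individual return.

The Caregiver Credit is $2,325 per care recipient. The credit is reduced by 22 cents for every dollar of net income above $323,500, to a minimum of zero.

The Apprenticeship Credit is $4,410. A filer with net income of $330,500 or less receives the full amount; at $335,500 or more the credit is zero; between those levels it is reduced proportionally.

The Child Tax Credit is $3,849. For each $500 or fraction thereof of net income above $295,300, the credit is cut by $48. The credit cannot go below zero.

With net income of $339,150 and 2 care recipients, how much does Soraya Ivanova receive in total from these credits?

$1,207

Caregiver Credit: base = 2 × $2,325 = $4,650. 22% of the $15,650 excess over $323,500 is $3,443; credit = $4,650 − $3,443 = $1,207.
Apprenticeship Credit: $339,150 is at or above $335,500, so the credit is $0.
Child Tax Credit: income exceeds $295,300 by $43,850 → 88 increments × $48 = $4,224 ≥ base, so the credit is $0.
Total: $1,207 + $0 + $0 = $1,207.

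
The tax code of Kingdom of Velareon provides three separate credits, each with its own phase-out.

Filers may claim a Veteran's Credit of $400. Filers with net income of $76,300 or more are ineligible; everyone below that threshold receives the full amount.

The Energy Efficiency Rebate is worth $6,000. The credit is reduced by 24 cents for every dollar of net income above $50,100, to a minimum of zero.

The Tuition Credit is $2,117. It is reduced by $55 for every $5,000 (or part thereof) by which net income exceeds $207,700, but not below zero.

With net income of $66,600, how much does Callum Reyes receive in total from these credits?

$4,557

Veteran's Credit: $66,600 is below the $76,300 cutoff, so the full $400 applies.
Energy Efficiency Rebate: 24% of the $16,500 excess over $50,100 is $3,960; credit = $6,000 − $3,960 = $2,040.
Tuition Credit: $66,600 is at or below the $207,700 threshold, so the full $2,117 applies.
Total: $400 + $2,040 + $2,117 = $4,557.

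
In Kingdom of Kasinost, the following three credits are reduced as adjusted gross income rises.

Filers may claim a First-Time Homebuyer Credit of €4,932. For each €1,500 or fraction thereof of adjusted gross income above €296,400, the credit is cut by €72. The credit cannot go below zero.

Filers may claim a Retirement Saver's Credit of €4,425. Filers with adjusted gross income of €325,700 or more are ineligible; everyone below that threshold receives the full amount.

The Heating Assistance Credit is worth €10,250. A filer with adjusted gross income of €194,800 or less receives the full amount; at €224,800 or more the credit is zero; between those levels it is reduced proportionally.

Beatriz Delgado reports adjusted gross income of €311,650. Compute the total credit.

€8,565

First-Time Homebuyer Credit: income exceeds €296,400 by €15,250, which is 11 full-or-partial €1,500 increments; reduction = 11 × €72 = €792, leaving €4,140.
Retirement Saver's Credit: €311,650 is below the €325,700 cutoff, so the full €4,425 applies.
Heating Assistance Credit: €311,650 is at or above €224,800, so the credit is €0.
Total: €4,140 + €4,425 + €0 = €8,565.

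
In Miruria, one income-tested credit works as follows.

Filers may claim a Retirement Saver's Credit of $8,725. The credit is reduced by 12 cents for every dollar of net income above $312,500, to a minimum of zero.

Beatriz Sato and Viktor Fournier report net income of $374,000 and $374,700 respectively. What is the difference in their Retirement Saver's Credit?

$84

Beatriz ($374,000): Retirement Saver's Credit: 12% of the $61,500 excess over $312,500 is $7,380; credit = $8,725 − $7,380 = $1,345.
Viktor ($374,700): Retirement Saver's Credit: 12% of the $62,200 excess over $312,500 is $7,464; credit = $8,725 − $7,464 = $1,261.
Difference: |$1,345 − $1,261| = $84.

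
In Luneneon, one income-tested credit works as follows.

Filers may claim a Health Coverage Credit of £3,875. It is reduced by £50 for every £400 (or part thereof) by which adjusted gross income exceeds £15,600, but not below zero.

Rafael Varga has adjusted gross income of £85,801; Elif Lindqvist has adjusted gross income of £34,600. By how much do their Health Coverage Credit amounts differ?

Rafael (£85,801): Health Coverage Credit: income exceeds £15,600 by £70,201 → 176 increments × £50 = £8,800 ≥ base, so the credit is £0.
Elif (£34,600): Health Coverage Credit: income exceeds £15,600 by £19,000, which is 48 full-or-partial £400 increments; reduction = 48 × £50 = £2,400, leaving £1,475.
Difference: |£0 − £1,475| = £1,475.

£1,475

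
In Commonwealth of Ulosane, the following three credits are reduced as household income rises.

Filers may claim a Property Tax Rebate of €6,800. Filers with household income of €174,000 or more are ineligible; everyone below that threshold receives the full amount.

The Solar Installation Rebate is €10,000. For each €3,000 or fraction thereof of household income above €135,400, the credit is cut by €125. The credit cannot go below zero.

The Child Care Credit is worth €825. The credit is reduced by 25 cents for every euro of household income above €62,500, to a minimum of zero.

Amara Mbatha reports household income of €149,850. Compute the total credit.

€16,175

Property Tax Rebate: €149,850 is below the €174,000 cutoff, so the full €6,800 applies.
Solar Installation Rebate: income exceeds €135,400 by €14,450, which is 5 full-or-partial €3,000 increments; reduction = 5 × €125 = €625, leaving €9,375.
Child Care Credit: 25% of the €87,350 excess over €62,500 is €21,837.50 ≥ base, so the credit is €0.
Total: €6,800 + €9,375 + €0 = €16,175.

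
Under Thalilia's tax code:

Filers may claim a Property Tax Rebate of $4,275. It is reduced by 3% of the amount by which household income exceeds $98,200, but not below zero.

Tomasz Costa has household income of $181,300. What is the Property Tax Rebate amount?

Property Tax Rebate: 3% of the $83,100 excess over $98,200 is $2,493; credit = $4,275 − $2,493 = $1,782.

$1,782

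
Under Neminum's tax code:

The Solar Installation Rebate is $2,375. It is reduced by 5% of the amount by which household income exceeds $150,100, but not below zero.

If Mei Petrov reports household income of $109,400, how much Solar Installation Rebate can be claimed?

Solar Installation Rebate: $109,400 is at or below the $150,100 threshold, so the full $2,375 applies.

$2,375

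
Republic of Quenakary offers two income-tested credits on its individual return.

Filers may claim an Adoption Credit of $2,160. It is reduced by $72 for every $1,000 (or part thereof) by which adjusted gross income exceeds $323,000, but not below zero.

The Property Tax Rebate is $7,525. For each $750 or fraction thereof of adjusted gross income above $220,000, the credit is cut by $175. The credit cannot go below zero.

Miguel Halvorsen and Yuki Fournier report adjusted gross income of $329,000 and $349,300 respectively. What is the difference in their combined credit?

Miguel ($329,000): Adoption Credit: income exceeds $323,000 by $6,000, which is 6 full-or-partial $1,000 increments; reduction = 6 × $72 = $432, leaving $1,728. Property Tax Rebate: income exceeds $220,000 by $109,000 → 146 increments × $175 = $25,550 ≥ base, so the credit is $0. total $1,728 + $0 = $1,728
Yuki ($349,300): Adoption Credit: income exceeds $323,000 by $26,300, which is 27 full-or-partial $1,000 increments; reduction = 27 × $72 = $1,944, leaving $216. Property Tax Rebate: income exceeds $220,000 by $129,300 → 173 increments × $175 = $30,275 ≥ base, so the credit is $0. total $216 + $0 = $216
Difference: |$1,728 − $216| = $1,512.

$1,512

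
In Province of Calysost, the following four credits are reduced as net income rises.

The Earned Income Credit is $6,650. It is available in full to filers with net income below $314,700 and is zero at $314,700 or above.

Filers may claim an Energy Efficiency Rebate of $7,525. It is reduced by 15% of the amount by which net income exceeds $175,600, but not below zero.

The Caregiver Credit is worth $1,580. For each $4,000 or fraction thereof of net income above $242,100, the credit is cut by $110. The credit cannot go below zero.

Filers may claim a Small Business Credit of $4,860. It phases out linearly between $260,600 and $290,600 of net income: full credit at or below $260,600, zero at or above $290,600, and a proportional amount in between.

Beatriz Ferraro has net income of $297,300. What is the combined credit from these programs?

Earned Income Credit: $297,300 is below the $314,700 cutoff, so the full $6,650 applies.
Energy Efficiency Rebate: 15% of the $121,700 excess over $175,600 is $18,255 ≥ base, so the credit is $0.
Caregiver Credit: income exceeds $242,100 by $55,200, which is 14 full-or-partial $4,000 increments; reduction = 14 × $110 = $1,540, leaving $40.
Small Business Credit: $297,300 is at or above $290,600, so the credit is $0.
Total: $6,650 + $0 + $40 + $0 = $6,690.

$6,690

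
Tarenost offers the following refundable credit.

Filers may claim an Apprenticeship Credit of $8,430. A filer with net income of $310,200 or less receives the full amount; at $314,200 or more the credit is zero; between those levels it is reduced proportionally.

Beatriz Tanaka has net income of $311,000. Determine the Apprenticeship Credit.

Apprenticeship Credit: $311,000 is $800 into a $4,000 phase-out range, leaving 3,200/4,000 of the credit: $8,430 × 3,200/4,000 = $6,744.

$6,744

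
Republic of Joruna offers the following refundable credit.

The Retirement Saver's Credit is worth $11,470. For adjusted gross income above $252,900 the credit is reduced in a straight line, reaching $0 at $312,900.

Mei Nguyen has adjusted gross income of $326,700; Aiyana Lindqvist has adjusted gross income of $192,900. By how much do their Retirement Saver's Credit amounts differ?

Mei ($326,700): Retirement Saver's Credit: $326,700 is at or above $312,900, so the credit is $0.
Aiyana ($192,900): Retirement Saver's Credit: $192,900 is at or below the $252,900 threshold, so the full $11,470 applies.
Difference: |$0 − $11,470| = $11,470.

$11,470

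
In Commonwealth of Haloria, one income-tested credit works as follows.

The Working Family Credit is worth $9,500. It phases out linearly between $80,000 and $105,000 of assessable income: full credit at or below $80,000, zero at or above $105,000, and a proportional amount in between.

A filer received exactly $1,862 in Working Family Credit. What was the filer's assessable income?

$100,100

$1,862 is 1,862/9,500 of the full $9,500, so 7,638/9,500 of the $25,000 range has been used: income = $80,000 + $25,000 × 7,638/9,500 = $100,100.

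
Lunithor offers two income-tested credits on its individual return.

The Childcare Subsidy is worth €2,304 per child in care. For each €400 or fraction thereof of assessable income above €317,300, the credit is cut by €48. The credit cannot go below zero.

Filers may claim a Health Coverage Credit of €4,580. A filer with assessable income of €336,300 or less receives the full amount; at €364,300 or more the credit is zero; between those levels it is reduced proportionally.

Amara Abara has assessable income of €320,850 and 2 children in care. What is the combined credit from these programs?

€8,756

Childcare Subsidy: base = 2 × €2,304 = €4,608. income exceeds €317,300 by €3,550, which is 9 full-or-partial €400 increments; reduction = 9 × €48 = €432, leaving €4,176.
Health Coverage Credit: €320,850 is at or below the €336,300 threshold, so the full €4,580 applies.
Total: €4,176 + €4,580 = €8,756.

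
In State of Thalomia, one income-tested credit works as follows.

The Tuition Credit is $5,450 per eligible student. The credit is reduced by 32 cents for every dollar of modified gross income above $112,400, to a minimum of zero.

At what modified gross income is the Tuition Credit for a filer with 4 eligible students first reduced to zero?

$180,525

Full credit = 4 × $5,450 = $21,800.
The credit falls by 32% of each dollar above $112,400, so it reaches zero when the excess is $21,800 / 32% = $68,125: income = $112,400 + $68,125 = $180,525.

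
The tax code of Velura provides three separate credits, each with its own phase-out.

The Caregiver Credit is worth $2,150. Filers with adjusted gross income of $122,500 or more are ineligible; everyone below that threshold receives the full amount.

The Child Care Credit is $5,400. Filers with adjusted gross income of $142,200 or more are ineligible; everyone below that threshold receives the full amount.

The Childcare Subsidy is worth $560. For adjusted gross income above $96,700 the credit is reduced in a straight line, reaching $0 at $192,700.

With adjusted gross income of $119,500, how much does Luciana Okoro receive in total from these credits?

Caregiver Credit: $119,500 is below the $122,500 cutoff, so the full $2,150 applies.
Child Care Credit: $119,500 is below the $142,200 cutoff, so the full $5,400 applies.
Childcare Subsidy: $119,500 is $22,800 into a $96,000 phase-out range, leaving 73,200/96,000 of the credit: $560 × 73,200/96,000 = $427.
Total: $2,150 + $5,400 + $427 = $7,977.

$7,977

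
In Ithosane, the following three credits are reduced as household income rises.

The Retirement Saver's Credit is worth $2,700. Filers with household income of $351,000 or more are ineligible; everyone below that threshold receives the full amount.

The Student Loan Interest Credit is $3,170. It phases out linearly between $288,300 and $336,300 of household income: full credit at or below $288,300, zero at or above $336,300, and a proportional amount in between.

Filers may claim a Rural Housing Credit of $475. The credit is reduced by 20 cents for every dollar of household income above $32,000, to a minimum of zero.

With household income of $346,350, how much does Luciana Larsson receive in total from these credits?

Retirement Saver's Credit: $346,350 is below the $351,000 cutoff, so the full $2,700 applies.
Student Loan Interest Credit: $346,350 is at or above $336,300, so the credit is $0.
Rural Housing Credit: 20% of the $314,350 excess over $32,000 is $62,870 ≥ base, so the credit is $0.
Total: $2,700 + $0 + $0 = $2,700.

$2,700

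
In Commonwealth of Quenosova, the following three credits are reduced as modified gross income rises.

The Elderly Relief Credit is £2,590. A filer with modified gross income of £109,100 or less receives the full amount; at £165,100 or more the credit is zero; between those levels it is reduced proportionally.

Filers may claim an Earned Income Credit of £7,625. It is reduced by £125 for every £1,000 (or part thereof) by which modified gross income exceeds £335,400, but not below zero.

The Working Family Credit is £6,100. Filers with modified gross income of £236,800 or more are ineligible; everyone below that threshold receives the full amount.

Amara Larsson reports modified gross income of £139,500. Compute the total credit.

£14,909

Elderly Relief Credit: £139,500 is £30,400 into a £56,000 phase-out range, leaving 25,600/56,000 of the credit: £2,590 × 25,600/56,000 = £1,184.
Earned Income Credit: £139,500 is at or below the £335,400 threshold, so the full £7,625 applies.
Working Family Credit: £139,500 is below the £236,800 cutoff, so the full £6,100 applies.
Total: £1,184 + £7,625 + £6,100 = £14,909.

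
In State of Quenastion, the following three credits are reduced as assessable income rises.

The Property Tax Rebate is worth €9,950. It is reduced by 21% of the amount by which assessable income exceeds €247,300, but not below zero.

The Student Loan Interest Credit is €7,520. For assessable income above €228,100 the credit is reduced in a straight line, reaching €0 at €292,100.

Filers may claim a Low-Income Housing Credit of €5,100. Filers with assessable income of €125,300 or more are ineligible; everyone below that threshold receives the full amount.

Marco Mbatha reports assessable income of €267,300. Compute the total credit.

€8,664

Property Tax Rebate: 21% of the €20,000 excess over €247,300 is €4,200; credit = €9,950 − €4,200 = €5,750.
Student Loan Interest Credit: €267,300 is €39,200 into a €64,000 phase-out range, leaving 24,800/64,000 of the credit: €7,520 × 24,800/64,000 = €2,914.
Low-Income Housing Credit: €267,300 meets or exceeds the €125,300 cutoff, so the credit is €0.
Total: €5,750 + €2,914 + €0 = €8,664.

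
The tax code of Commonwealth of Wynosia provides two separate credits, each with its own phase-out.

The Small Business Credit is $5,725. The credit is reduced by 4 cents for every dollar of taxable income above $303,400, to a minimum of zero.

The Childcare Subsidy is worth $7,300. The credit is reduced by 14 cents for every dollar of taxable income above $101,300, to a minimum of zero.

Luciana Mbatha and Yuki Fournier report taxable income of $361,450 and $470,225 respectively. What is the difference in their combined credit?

Luciana ($361,450): Small Business Credit: 4% of the $58,050 excess over $303,400 is $2,322; credit = $5,725 − $2,322 = $3,403. Childcare Subsidy: 14% of the $260,150 excess over $101,300 is $36,421 ≥ base, so the credit is $0. total $3,403 + $0 = $3,403
Yuki ($470,225): Small Business Credit: 4% of the $166,825 excess over $303,400 is $6,673 ≥ base, so the credit is $0. Childcare Subsidy: 14% of the $368,925 excess over $101,300 is $51,649.50 ≥ base, so the credit is $0. total $0 + $0 = $0
Difference: |$3,403 − $0| = $3,403.

$3,403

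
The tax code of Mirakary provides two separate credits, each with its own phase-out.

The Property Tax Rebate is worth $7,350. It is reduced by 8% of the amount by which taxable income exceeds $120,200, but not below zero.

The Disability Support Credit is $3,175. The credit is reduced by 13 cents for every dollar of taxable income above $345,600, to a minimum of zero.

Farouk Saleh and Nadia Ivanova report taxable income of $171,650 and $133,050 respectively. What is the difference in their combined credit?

$3,088

Farouk ($171,650): Property Tax Rebate: 8% of the $51,450 excess over $120,200 is $4,116; credit = $7,350 − $4,116 = $3,234. Disability Support Credit: $171,650 is at or below the $345,600 threshold, so the full $3,175 applies. total $3,234 + $3,175 = $6,409
Nadia ($133,050): Property Tax Rebate: 8% of the $12,850 excess over $120,200 is $1,028; credit = $7,350 − $1,028 = $6,322. Disability Support Credit: $133,050 is at or below the $345,600 threshold, so the full $3,175 applies. total $6,322 + $3,175 = $9,497
Difference: |$6,409 − $9,497| = $3,088.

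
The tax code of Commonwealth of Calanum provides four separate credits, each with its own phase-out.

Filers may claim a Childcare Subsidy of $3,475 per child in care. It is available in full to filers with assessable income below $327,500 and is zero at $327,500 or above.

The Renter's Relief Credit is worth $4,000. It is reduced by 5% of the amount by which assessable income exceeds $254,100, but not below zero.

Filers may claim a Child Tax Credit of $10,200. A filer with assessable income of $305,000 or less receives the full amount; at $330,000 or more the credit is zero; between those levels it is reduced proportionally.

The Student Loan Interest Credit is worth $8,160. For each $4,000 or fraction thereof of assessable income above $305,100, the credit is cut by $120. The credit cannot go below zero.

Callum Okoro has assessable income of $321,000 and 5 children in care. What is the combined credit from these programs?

$29,382

Childcare Subsidy: base = 5 × $3,475 = $17,375. $321,000 is below the $327,500 cutoff, so the full $17,375 applies.
Renter's Relief Credit: 5% of the $66,900 excess over $254,100 is $3,345; credit = $4,000 − $3,345 = $655.
Child Tax Credit: $321,000 is $16,000 into a $25,000 phase-out range, leaving 9,000/25,000 of the credit: $10,200 × 9,000/25,000 = $3,672.
Student Loan Interest Credit: income exceeds $305,100 by $15,900, which is 4 full-or-partial $4,000 increments; reduction = 4 × $120 = $480, leaving $7,680.
Total: $17,375 + $655 + $3,672 + $7,680 = $29,382.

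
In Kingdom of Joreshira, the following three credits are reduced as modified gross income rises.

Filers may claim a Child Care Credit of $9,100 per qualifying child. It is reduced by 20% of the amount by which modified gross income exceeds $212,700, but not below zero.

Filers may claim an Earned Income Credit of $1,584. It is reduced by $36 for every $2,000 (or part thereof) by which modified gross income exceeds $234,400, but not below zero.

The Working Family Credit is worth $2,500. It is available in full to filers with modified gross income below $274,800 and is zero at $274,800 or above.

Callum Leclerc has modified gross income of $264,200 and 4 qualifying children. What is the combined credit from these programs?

$29,644

Child Care Credit: base = 4 × $9,100 = $36,400. 20% of the $51,500 excess over $212,700 is $10,300; credit = $36,400 − $10,300 = $26,100.
Earned Income Credit: income exceeds $234,400 by $29,800, which is 15 full-or-partial $2,000 increments; reduction = 15 × $36 = $540, leaving $1,044.
Working Family Credit: $264,200 is below the $274,800 cutoff, so the full $2,500 applies.
Total: $26,100 + $1,044 + $2,500 = $29,644.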